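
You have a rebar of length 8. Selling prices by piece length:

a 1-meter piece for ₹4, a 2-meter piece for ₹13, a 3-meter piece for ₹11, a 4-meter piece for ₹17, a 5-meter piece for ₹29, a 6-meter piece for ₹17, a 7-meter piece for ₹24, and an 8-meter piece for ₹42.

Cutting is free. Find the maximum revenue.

Let best[k] be the best obtainable value from length k. For each k, try every first piece i and keep the best of price[i] + best[k−i].
best[1] = 4
best[2] = 13
best[3] = 17  (first piece 1, then best[2]=13)
best[4] = 26  (first piece 2, then best[2]=13)
best[5] = 30  (first piece 1, then best[4]=26)
best[6] = 39  (first piece 2, then best[4]=26)
best[7] = 43  (first piece 1, then best[6]=39)
best[8] = 52  (first piece 2, then best[6]=39)
One optimal cutting: 2 + 2 + 2 + 2 → ₹13 + ₹13 + ₹13 + ₹13 = ₹52.

52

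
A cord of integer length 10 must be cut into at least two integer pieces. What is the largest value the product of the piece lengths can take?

36

Fill prod[k] for k=2..10: at each k try every first piece i and multiply by the better of (k−i) uncut or prod[k−i].
prod[2] = 1*max(1,0) = 1*1 = 1
prod[3] = max(1*2, 2*1) = 2
prod[4] = max(1*3, 2*2, 3*1) = 4
prod[5] = max(1*4, 2*3, 3*2, 4*1) = 6
prod[6] = max(1*6, 2*4, 3*3, 4*2, 5*1) = 9
prod[7] = max(1*9, 2*6, 3*4, 4*3, 5*2, 6*1) = 12
prod[8] = max(1*12, 2*9, 3*6, …, 6*2, 7*1) = 18
prod[9] = max(1*18, 2*12, 3*9, …, 7*2, 8*1) = 27
prod[10] = max(1*27, 2*18, 3*12, …, 8*2, 9*1) = 36
One optimal split: 3 + 3 + 2 + 2; product 3*3*2*2 = 36.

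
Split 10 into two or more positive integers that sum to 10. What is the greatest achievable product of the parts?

36

Define prod[k] = max over 1≤i<k of i · max(k−i, prod[k−i]); the inner max lets the remainder stay uncut if that's better.
prod[2] = 1*max(1,0) = 1*1 = 1
prod[3] = 1*max(2,1) = 1*2 = 2
prod[4] = 2*max(2,1) = 2*2 = 4
prod[5] = 2*max(3,2) = 2*3 = 6
prod[6] = 3*max(3,2) = 3*3 = 9
prod[7] = 2*max(5,6) = 2*6 = 12
prod[8] = 2*max(6,9) = 2*9 = 18
prod[9] = 3*max(6,9) = 3*9 = 27
prod[10] = 2*max(8,18) = 2*18 = 36
One optimal split: 3 + 3 + 2 + 2; product 3*3*2*2 = 36.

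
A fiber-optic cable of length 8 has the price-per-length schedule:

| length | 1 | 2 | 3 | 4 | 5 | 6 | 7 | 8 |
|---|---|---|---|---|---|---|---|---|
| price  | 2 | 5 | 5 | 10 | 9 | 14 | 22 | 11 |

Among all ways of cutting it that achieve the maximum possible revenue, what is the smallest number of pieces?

Consider every possible first cut. r[k] is the best of p[i]+r[k−i] over all sellable i≤k.
r[1] = 2
r[2] = max(2+2, 5+0) = 5
r[3] = max(2+5, 5+2, 5+0) = 7
r[4] = max(2+7, 5+5, 5+2, 10+0) = 10
r[5] = max(2+10, 5+7, 5+5, 10+2, 9+0) = 12
r[6] = max(2+12, 5+10, 5+7, 10+5, 9+2, 14+0) = 15
r[7] = max(2+15, 5+12, 5+10, …, 14+2, 22+0) = 22
r[8] = max(2+22, 5+15, 5+12, …, 22+2, 11+0) = 24
Maximum revenue is $24.
Now minimize piece count subject to staying optimal: for each k, pieces[k] = 1 + min over i with p[i]+r[k−i]=r[k] of pieces[k−i].
pieces[5] = 2
pieces[6] = 2
pieces[7] = 1
pieces[8] = 2

2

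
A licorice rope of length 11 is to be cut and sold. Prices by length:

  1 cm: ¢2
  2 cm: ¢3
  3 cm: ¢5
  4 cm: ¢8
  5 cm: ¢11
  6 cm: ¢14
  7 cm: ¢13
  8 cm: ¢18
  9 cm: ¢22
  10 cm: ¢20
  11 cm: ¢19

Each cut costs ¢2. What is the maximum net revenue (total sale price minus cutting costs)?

Consider every possible first cut. v[k] is the best of p[i]+v[k−i] over all sellable i≤k, charging 2 whenever i<k.
v[1] = 2
v[2] = max(2+2-2, 3+0) = 3
v[3] = max(2+3-2, 3+2-2, 5+0) = 5
v[4] = max(2+5-2, 3+3-2, 5+2-2, 8+0) = 8
v[5] = max(2+8-2, 3+5-2, 5+3-2, 8+2-2, 11+0) = 11
v[6] = max(2+11-2, 3+8-2, 5+5-2, 8+3-2, 11+2-2, 14+0) = 14
v[7] = max(2+14-2, 3+11-2, 5+8-2, …, 14+2-2, 13+0) = 14
v[8] = max(2+14-2, 3+14-2, 5+11-2, …, 13+2-2, 18+0) = 18
v[9] = max(2+18-2, 3+14-2, 5+14-2, …, 18+2-2, 22+0) = 22
v[10] = max(2+22-2, 3+18-2, 5+14-2, …, 22+2-2, 20+0) = 22
v[11] = max(2+22-2, 3+22-2, 5+18-2, …, 20+2-2, 19+0) = 23
One optimal plan: pieces 9 + 2 (1 cut) → ¢25 − ¢2 = ¢23.

23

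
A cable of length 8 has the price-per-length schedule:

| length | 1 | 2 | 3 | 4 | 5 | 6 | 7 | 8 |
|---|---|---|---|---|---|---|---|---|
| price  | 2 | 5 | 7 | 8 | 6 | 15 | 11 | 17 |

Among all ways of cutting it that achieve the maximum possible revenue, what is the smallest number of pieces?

Build r[k] bottom-up: r[k] = max over allowed piece i of (p[i] + r[k−i]).
r[1] = 2
r[2] = max(2+2, 5+0) = 5
r[3] = max(2+5, 5+2, 7+0) = 7
r[4] = max(2+7, 5+5, 7+2, 8+0) = 10
r[5] = max(2+10, 5+7, 7+5, 8+2, 6+0) = 12
r[6] = max(2+12, 5+10, 7+7, 8+5, 6+2, 15+0) = 15
r[7] = max(2+15, 5+12, 7+10, …, 15+2, 11+0) = 17
r[8] = max(2+17, 5+15, 7+12, …, 11+2, 17+0) = 20
Maximum revenue is 20.
Now minimize piece count subject to staying optimal: for each k, pieces[k] = 1 + min over i with p[i]+r[k−i]=r[k] of pieces[k−i].
pieces[5] = 2
pieces[6] = 1
pieces[7] = 2
pieces[8] = 2

2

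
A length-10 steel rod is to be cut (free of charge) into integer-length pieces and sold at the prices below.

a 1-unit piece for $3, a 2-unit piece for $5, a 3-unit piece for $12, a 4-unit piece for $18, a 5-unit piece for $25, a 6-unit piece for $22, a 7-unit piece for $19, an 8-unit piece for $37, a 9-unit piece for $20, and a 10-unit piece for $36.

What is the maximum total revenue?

Consider every possible first cut. R[k] is the best of p[i]+R[k−i] over all sellable i≤k.
R[1] = 3
R[2] = 6  (first piece 1, then R[1]=3)
R[3] = 12
R[4] = 18
R[5] = 25
R[6] = 28  (first piece 1, then R[5]=25)
R[7] = 31  (first piece 1, then R[6]=28)
R[8] = 37  (first piece 3, then R[5]=25)
R[9] = 43  (first piece 4, then R[5]=25)
R[10] = 50  (first piece 5, then R[5]=25)
One optimal cutting: 5 + 5 → $25 + $25 = $50.

50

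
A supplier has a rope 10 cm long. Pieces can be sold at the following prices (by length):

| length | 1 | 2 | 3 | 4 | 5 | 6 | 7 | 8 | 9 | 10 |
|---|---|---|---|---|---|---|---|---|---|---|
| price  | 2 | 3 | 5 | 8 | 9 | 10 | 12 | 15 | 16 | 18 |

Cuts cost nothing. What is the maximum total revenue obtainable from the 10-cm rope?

Let best[k] be the best obtainable value from length k. For each k, try every first piece i and keep the best of price[i] + best[k−i].
best[1] = 2
best[2] = max(2+2, 3+0) = 4
best[3] = max(2+4, 3+2, 5+0) = 6
best[4] = max(2+6, 3+4, 5+2, 8+0) = 8
best[5] = max(2+8, 3+6, 5+4, 8+2, 9+0) = 10
best[6] = max(2+10, 3+8, 5+6, 8+4, 9+2, 10+0) = 12
best[7] = max(2+12, 3+10, 5+8, …, 10+2, 12+0) = 14
best[8] = max(2+14, 3+12, 5+10, …, 12+2, 15+0) = 16
best[9] = max(2+16, 3+14, 5+12, …, 15+2, 16+0) = 18
best[10] = max(2+18, 3+16, 5+14, …, 16+2, 18+0) = 20
One optimal cutting: 1 + 1 + 1 + 1 + 1 + 1 + 1 + 1 + 1 + 1 → $2 + $2 + $2 + $2 + $2 + $2 + $2 + $2 + $2 + $2 = $20.

20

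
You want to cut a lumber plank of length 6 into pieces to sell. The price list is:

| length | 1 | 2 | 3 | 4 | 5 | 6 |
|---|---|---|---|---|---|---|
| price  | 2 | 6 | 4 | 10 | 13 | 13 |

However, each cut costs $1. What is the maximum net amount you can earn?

16

Build net[k] bottom-up: net[k] = max over allowed piece i of (p[i] + net[k−i]) − 1 per cut.
net[1] = 2
net[2] = max(2+2-1, 6+0) = 6
net[3] = max(2+6-1, 6+2-1, 4+0) = 7
net[4] = max(2+7-1, 6+6-1, 4+2-1, 10+0) = 11
net[5] = max(2+11-1, 6+7-1, 4+6-1, 10+2-1, 13+0) = 13
net[6] = max(2+13-1, 6+11-1, 4+7-1, 10+6-1, 13+2-1, 13+0) = 16
One optimal plan: pieces 2 + 2 + 2 (2 cuts) → $18 − $2 = $16.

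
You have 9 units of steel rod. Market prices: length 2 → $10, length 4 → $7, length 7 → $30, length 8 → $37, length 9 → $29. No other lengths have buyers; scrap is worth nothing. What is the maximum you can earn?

40

Let best[k] be the best obtainable value from length k. For each k, try every first piece i and keep the best of price[i] + best[k−i].
best[1] = 0
best[2] = 10
best[3] = 10
best[4] = 20  (first piece 2, then best[2]=10)
best[5] = 20
best[6] = 30  (first piece 2, then best[4]=20)
best[7] = 30
best[8] = 40  (first piece 2, then best[6]=30)
best[9] = 40
One optimal cutting: pieces 2 + 2 + 2 + 2 with 1 unit of scrap → $40.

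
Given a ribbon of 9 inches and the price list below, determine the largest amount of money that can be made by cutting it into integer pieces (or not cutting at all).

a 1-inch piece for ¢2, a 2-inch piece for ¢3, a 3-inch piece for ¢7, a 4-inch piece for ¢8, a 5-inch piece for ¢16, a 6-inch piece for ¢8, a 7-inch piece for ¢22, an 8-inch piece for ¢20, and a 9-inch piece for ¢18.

26

Build r[k] bottom-up: r[k] = max over allowed piece i of (p[i] + r[k−i]).
r[1] = 2
r[2] = 4  (first piece 1, then r[1]=2)
r[3] = 7
r[4] = 9  (first piece 1, then r[3]=7)
r[5] = 16
r[6] = 18  (first piece 1, then r[5]=16)
r[7] = 22
r[8] = 24  (first piece 1, then r[7]=22)
r[9] = 26  (first piece 1, then r[8]=24)
One optimal cutting: 7 + 1 + 1 → ¢22 + ¢2 + ¢2 = ¢26.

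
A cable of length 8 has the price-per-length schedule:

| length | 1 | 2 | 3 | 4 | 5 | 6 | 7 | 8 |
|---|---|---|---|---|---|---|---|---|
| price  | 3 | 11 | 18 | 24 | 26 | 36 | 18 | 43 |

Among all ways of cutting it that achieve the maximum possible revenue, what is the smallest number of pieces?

2

Consider every possible first cut. r[k] is the best of p[i]+r[k−i] over all sellable i≤k.
r[1] = 3
r[2] = 11
r[3] = 18
r[4] = 24
r[5] = 29  (first piece 2, then r[3]=18)
r[6] = 36  (first piece 3, then r[3]=18)
r[7] = 42  (first piece 3, then r[4]=24)
r[8] = 48  (first piece 4, then r[4]=24)
Maximum revenue is $48.
Now minimize piece count subject to staying optimal: for each k, pieces[k] = 1 + min over i with p[i]+r[k−i]=r[k] of pieces[k−i].
pieces[5] = 2
pieces[6] = 1
pieces[7] = 2
pieces[8] = 2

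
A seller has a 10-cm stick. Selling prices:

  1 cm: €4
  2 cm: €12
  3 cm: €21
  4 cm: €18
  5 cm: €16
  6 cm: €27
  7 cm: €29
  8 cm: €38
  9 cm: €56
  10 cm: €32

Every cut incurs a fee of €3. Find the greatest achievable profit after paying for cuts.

58

Consider every possible first cut. v[k] is the best of p[i]+v[k−i] over all sellable i≤k, charging 3 whenever i<k.
v[1] = 4
v[2] = max(4+4-3, 12+0) = 12
v[3] = max(4+12-3, 12+4-3, 21+0) = 21
v[4] = max(4+21-3, 12+12-3, 21+4-3, 18+0) = 22
v[5] = max(4+22-3, 12+21-3, 21+12-3, 18+4-3, 16+0) = 30
v[6] = max(4+30-3, 12+22-3, 21+21-3, 18+12-3, 16+4-3, 27+0) = 39
v[7] = max(4+39-3, 12+30-3, 21+22-3, …, 27+4-3, 29+0) = 40
v[8] = max(4+40-3, 12+39-3, 21+30-3, …, 29+4-3, 38+0) = 48
v[9] = max(4+48-3, 12+40-3, 21+39-3, …, 38+4-3, 56+0) = 57
v[10] = max(4+57-3, 12+48-3, 21+40-3, …, 56+4-3, 32+0) = 58
One optimal plan: pieces 3 + 3 + 3 + 1 (3 cuts) → €67 − €9 = €58.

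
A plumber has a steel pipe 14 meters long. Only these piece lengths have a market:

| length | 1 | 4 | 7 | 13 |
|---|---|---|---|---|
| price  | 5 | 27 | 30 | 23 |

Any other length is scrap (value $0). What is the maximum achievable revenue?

91

Consider every possible first cut. f[k] is the best of p[i]+f[k−i] over all sellable i≤k.
f[1] = 5
f[2] = 10  (first piece 1, then f[1]=5)
f[3] = 15  (first piece 1, then f[2]=10)
f[4] = 27
f[5] = 32  (first piece 1, then f[4]=27)
f[6] = 37  (first piece 1, then f[5]=32)
f[7] = 42  (first piece 1, then f[6]=37)
f[8] = 54  (first piece 4, then f[4]=27)
f[9] = 59  (first piece 1, then f[8]=54)
f[10] = 64  (first piece 1, then f[9]=59)
f[11] = 69  (first piece 1, then f[10]=64)
f[12] = 81  (first piece 4, then f[8]=54)
f[13] = 86  (first piece 1, then f[12]=81)
f[14] = 91  (first piece 1, then f[13]=86)
One optimal cutting: 4 + 4 + 4 + 1 + 1 → $91.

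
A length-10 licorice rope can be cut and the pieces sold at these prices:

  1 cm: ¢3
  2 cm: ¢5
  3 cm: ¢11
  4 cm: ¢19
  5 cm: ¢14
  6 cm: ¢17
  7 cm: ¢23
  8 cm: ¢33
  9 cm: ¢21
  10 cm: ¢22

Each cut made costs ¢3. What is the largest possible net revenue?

37

Build net[k] bottom-up: net[k] = max over allowed piece i of (p[i] + net[k−i]) − 3 per cut.
net[1] = 3
net[2] = max(3+3-3, 5+0) = 5
net[3] = max(3+5-3, 5+3-3, 11+0) = 11
net[4] = max(3+11-3, 5+5-3, 11+3-3, 19+0) = 19
net[5] = max(3+19-3, 5+11-3, 11+5-3, 19+3-3, 14+0) = 19
net[6] = max(3+19-3, 5+19-3, 11+11-3, 19+5-3, 14+3-3, 17+0) = 21
net[7] = max(3+21-3, 5+19-3, 11+19-3, …, 17+3-3, 23+0) = 27
net[8] = max(3+27-3, 5+21-3, 11+19-3, …, 23+3-3, 33+0) = 35
net[9] = max(3+35-3, 5+27-3, 11+21-3, …, 33+3-3, 21+0) = 35
net[10] = max(3+35-3, 5+35-3, 11+27-3, …, 21+3-3, 22+0) = 37
One optimal plan: pieces 4 + 4 + 2 (2 cuts) → ¢43 − ¢6 = ¢37.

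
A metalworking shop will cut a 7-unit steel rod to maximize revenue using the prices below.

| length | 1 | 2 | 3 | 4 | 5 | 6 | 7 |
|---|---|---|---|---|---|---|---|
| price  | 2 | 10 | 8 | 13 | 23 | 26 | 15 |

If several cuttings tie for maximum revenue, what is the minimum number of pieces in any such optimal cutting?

Consider every possible first cut. r[k] is the best of p[i]+r[k−i] over all sellable i≤k.
r[1] = 2
r[2] = max(2+2, 10+0) = 10
r[3] = max(2+10, 10+2, 8+0) = 12
r[4] = max(2+12, 10+10, 8+2, 13+0) = 20
r[5] = max(2+20, 10+12, 8+10, 13+2, 23+0) = 23
r[6] = max(2+23, 10+20, 8+12, 13+10, 23+2, 26+0) = 30
r[7] = max(2+30, 10+23, 8+20, …, 26+2, 15+0) = 33
Maximum revenue is $33.
Now minimize piece count subject to staying optimal: for each k, pieces[k] = 1 + min over i with p[i]+r[k−i]=r[k] of pieces[k−i].
pieces[4] = 2
pieces[5] = 1
pieces[6] = 3
pieces[7] = 2

2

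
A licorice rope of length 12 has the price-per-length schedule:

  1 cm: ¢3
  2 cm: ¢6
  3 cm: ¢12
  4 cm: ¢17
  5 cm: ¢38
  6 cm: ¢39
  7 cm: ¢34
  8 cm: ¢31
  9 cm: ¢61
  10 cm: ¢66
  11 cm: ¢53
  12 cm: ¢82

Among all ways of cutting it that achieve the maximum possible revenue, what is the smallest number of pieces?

1

Build r[k] bottom-up: r[k] = max over allowed piece i of (p[i] + r[k−i]).
r[1] = 3
r[2] = max(3+3, 6+0) = 6
r[3] = max(3+6, 6+3, 12+0) = 12
r[4] = max(3+12, 6+6, 12+3, 17+0) = 17
r[5] = max(3+17, 6+12, 12+6, 17+3, 38+0) = 38
r[6] = max(3+38, 6+17, 12+12, 17+6, 38+3, 39+0) = 41
r[7] = max(3+41, 6+38, 12+17, …, 39+3, 34+0) = 44
r[8] = max(3+44, 6+41, 12+38, …, 34+3, 31+0) = 50
r[9] = max(3+50, 6+44, 12+41, …, 31+3, 61+0) = 61
r[10] = max(3+61, 6+50, 12+44, …, 61+3, 66+0) = 76
r[11] = max(3+76, 6+61, 12+50, …, 66+3, 53+0) = 79
r[12] = max(3+79, 6+76, 12+61, …, 53+3, 82+0) = 82
Maximum revenue is ¢82.
Now minimize piece count subject to staying optimal: for each k, pieces[k] = 1 + min over i with p[i]+r[k−i]=r[k] of pieces[k−i].
pieces[9] = 1
pieces[10] = 2
pieces[11] = 3
pieces[12] = 1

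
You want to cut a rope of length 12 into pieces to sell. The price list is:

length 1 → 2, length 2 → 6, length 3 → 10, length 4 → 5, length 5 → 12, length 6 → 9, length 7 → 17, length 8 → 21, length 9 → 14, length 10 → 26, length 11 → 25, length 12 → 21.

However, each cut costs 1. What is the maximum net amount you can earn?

37

Let r[k] be the best obtainable value from length k. For each k, try every first piece i and keep the best of price[i] + r[k−i] minus the 1 cut fee when i<k.
r[1] = 2
r[2] = max(2+2-1, 6+0) = 6
r[3] = max(2+6-1, 6+2-1, 10+0) = 10
r[4] = max(2+10-1, 6+6-1, 10+2-1, 5+0) = 11
r[5] = max(2+11-1, 6+10-1, 10+6-1, 5+2-1, 12+0) = 15
r[6] = max(2+15-1, 6+11-1, 10+10-1, 5+6-1, 12+2-1, 9+0) = 19
r[7] = max(2+19-1, 6+15-1, 10+11-1, …, 9+2-1, 17+0) = 20
r[8] = max(2+20-1, 6+19-1, 10+15-1, …, 17+2-1, 21+0) = 24
r[9] = max(2+24-1, 6+20-1, 10+19-1, …, 21+2-1, 14+0) = 28
r[10] = max(2+28-1, 6+24-1, 10+20-1, …, 14+2-1, 26+0) = 29
r[11] = max(2+29-1, 6+28-1, 10+24-1, …, 26+2-1, 25+0) = 33
r[12] = max(2+33-1, 6+29-1, 10+28-1, …, 25+2-1, 21+0) = 37
One optimal plan: pieces 3 + 3 + 3 + 3 (3 cuts) → 40 − 3 = 37.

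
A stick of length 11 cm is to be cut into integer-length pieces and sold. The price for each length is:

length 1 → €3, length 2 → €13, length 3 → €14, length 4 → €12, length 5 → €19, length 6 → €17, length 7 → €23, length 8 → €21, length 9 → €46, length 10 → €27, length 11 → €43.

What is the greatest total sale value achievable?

Consider every possible first cut. R[k] is the best of p[i]+R[k−i] over all sellable i≤k.
R[1] = 3
R[2] = 13
R[3] = 16  (first piece 1, then R[2]=13)
R[4] = 26  (first piece 2, then R[2]=13)
R[5] = 29  (first piece 1, then R[4]=26)
R[6] = 39  (first piece 2, then R[4]=26)
R[7] = 42  (first piece 1, then R[6]=39)
R[8] = 52  (first piece 2, then R[6]=39)
R[9] = 55  (first piece 1, then R[8]=52)
R[10] = 65  (first piece 2, then R[8]=52)
R[11] = 68  (first piece 1, then R[10]=65)
One optimal cutting: 2 + 2 + 2 + 2 + 2 + 1 → €13 + €13 + €13 + €13 + €13 + €3 = €68.

68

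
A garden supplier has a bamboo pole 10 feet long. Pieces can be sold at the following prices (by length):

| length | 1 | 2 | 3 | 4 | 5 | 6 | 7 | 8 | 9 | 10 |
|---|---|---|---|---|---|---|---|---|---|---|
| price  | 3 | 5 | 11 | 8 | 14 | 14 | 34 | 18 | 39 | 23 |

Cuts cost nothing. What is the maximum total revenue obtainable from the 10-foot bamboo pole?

Build r[k] bottom-up: r[k] = max over allowed piece i of (p[i] + r[k−i]).
r[1] = 3
r[2] = max(3+3, 5+0) = 6
r[3] = max(3+6, 5+3, 11+0) = 11
r[4] = max(3+11, 5+6, 11+3, 8+0) = 14
r[5] = max(3+14, 5+11, 11+6, 8+3, 14+0) = 17
r[6] = max(3+17, 5+14, 11+11, 8+6, 14+3, 14+0) = 22
r[7] = max(3+22, 5+17, 11+14, …, 14+3, 34+0) = 34
r[8] = max(3+34, 5+22, 11+17, …, 34+3, 18+0) = 37
r[9] = max(3+37, 5+34, 11+22, …, 18+3, 39+0) = 40
r[10] = max(3+40, 5+37, 11+34, …, 39+3, 23+0) = 45
One optimal cutting: 7 + 3 → $34 + $11 = $45.

45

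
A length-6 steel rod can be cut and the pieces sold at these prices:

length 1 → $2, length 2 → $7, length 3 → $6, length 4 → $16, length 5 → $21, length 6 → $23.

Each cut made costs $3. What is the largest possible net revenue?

Build v[k] bottom-up: v[k] = max over allowed piece i of (p[i] + v[k−i]) − 3 per cut.
v[1] = 2
v[2] = max(2+2-3, 7+0) = 7
v[3] = max(2+7-3, 7+2-3, 6+0) = 6
v[4] = max(2+6-3, 7+7-3, 6+2-3, 16+0) = 16
v[5] = max(2+16-3, 7+6-3, 6+7-3, 16+2-3, 21+0) = 21
v[6] = max(2+21-3, 7+16-3, 6+6-3, 16+7-3, 21+2-3, 23+0) = 23
Best is to make no cuts and sell whole for $23.

23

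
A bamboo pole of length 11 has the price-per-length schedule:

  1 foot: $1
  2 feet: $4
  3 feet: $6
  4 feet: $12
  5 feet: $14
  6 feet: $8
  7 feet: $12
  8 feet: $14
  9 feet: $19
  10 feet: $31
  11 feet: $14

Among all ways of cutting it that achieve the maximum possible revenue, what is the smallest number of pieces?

Build r[k] bottom-up: r[k] = max over allowed piece i of (p[i] + r[k−i]).
r[1] = 1
r[2] = 4
r[3] = 6
r[4] = 12
r[5] = 14
r[6] = 16  (first piece 2, then r[4]=12)
r[7] = 18  (first piece 2, then r[5]=14)
r[8] = 24  (first piece 4, then r[4]=12)
r[9] = 26  (first piece 4, then r[5]=14)
r[10] = 31
r[11] = 32  (first piece 1, then r[10]=31)
Maximum revenue is $32.
Now minimize piece count subject to staying optimal: for each k, pieces[k] = 1 + min over i with p[i]+r[k−i]=r[k] of pieces[k−i].
pieces[8] = 2
pieces[9] = 2
pieces[10] = 1
pieces[11] = 2

2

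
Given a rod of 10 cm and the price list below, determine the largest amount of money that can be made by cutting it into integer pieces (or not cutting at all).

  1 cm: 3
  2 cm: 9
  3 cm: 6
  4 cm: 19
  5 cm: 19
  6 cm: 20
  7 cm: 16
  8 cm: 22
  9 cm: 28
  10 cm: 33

Consider every possible first cut. v[k] is the best of p[i]+v[k−i] over all sellable i≤k.
v[1] = 3
v[2] = 9
v[3] = 12  (first piece 1, then v[2]=9)
v[4] = 19
v[5] = 22  (first piece 1, then v[4]=19)
v[6] = 28  (first piece 2, then v[4]=19)
v[7] = 31  (first piece 1, then v[6]=28)
v[8] = 38  (first piece 4, then v[4]=19)
v[9] = 41  (first piece 1, then v[8]=38)
v[10] = 47  (first piece 2, then v[8]=38)
One optimal cutting: 4 + 4 + 2 → 19 + 19 + 9 = 47.

47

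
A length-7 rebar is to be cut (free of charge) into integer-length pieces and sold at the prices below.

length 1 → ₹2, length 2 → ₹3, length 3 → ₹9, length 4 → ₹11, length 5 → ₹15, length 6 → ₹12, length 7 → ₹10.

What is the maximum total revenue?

Let best[k] be the best obtainable value from length k. For each k, try every first piece i and keep the best of price[i] + best[k−i].
best[1] = 2
best[2] = max(2+2, 3+0) = 4
best[3] = max(2+4, 3+2, 9+0) = 9
best[4] = max(2+9, 3+4, 9+2, 11+0) = 11
best[5] = max(2+11, 3+9, 9+4, 11+2, 15+0) = 15
best[6] = max(2+15, 3+11, 9+9, 11+4, 15+2, 12+0) = 18
best[7] = max(2+18, 3+15, 9+11, …, 12+2, 10+0) = 20
One optimal cutting: 3 + 3 + 1 → ₹9 + ₹9 + ₹2 = ₹20.

20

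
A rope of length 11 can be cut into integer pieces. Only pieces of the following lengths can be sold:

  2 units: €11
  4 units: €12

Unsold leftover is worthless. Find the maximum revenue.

55

Let r[k] be the best obtainable value from length k. For each k, try every first piece i and keep the best of price[i] + r[k−i].
r[1] = 0
r[2] = 11
r[3] = 11
r[4] = 22  (first piece 2, then r[2]=11)
r[5] = 22
r[6] = 33  (first piece 2, then r[4]=22)
r[7] = 33
r[8] = 44  (first piece 2, then r[6]=33)
r[9] = 44
r[10] = 55  (first piece 2, then r[8]=44)
r[11] = 55
One optimal cutting: pieces 2 + 2 + 2 + 2 + 2 with 1 unit of scrap → €55.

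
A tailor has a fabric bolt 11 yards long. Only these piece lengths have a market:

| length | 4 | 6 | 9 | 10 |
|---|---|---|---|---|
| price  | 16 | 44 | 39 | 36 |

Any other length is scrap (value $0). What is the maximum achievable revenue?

60

Let f[k] be the best obtainable value from length k. For each k, try every first piece i and keep the best of price[i] + f[k−i].
f[1] = 0
f[2] = 0
f[3] = 0
f[4] = 16
f[5] = 16
f[6] = max(16+0, 44+0) = 44
f[7] = max(16+0, 44+0) = 44
f[8] = max(16+16, 44+0) = 44
f[9] = max(16+16, 44+0, 39+0) = 44
f[10] = max(16+44, 44+16, 39+0, 36+0) = 60
f[11] = max(16+44, 44+16, 39+0, 36+0) = 60
One optimal cutting: pieces 6 + 4 with 1 yard of scrap → $60.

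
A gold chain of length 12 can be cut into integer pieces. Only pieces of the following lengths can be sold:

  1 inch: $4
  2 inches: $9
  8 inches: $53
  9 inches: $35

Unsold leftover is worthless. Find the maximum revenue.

71

Build r[k] bottom-up: r[k] = max over allowed piece i of (p[i] + r[k−i]).
r[1] = 4
r[2] = max(4+4, 9+0) = 9
r[3] = max(4+9, 9+4) = 13
r[4] = max(4+13, 9+9) = 18
r[5] = max(4+18, 9+13) = 22
r[6] = max(4+22, 9+18) = 27
r[7] = max(4+27, 9+22) = 31
r[8] = max(4+31, 9+27, 53+0) = 53
r[9] = max(4+53, 9+31, 53+4, 35+0) = 57
r[10] = max(4+57, 9+53, 53+9, 35+4) = 62
r[11] = max(4+62, 9+57, 53+13, 35+9) = 66
r[12] = max(4+66, 9+62, 53+18, 35+13) = 71
One optimal cutting: 8 + 2 + 2 → $71.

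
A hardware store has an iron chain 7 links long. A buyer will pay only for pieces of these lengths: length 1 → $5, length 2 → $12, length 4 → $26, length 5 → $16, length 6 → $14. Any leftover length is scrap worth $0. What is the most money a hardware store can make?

43

Build f[k] bottom-up: f[k] = max over allowed piece i of (p[i] + f[k−i]).
f[1] = 5
f[2] = max(5+5, 12+0) = 12
f[3] = max(5+12, 12+5) = 17
f[4] = max(5+17, 12+12, 26+0) = 26
f[5] = max(5+26, 12+17, 26+5, 16+0) = 31
f[6] = max(5+31, 12+26, 26+12, 16+5, 14+0) = 38
f[7] = max(5+38, 12+31, 26+17, 16+12, 14+5) = 43
One optimal cutting: 4 + 2 + 1 → $43.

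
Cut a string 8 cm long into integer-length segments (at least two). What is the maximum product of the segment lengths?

18

Let g[k] be the best product for length k (with at least one cut). For each first piece i, the rest contributes max(k−i, g[k−i]).
g[2] = 1×max(1,0) = 1×1 = 1
g[3] = max(1×2, 2×1) = 2
g[4] = max(1×3, 2×2, 3×1) = 4
g[5] = max(1×4, 2×3, 3×2, 4×1) = 6
g[6] = max(1×6, 2×4, 3×3, 4×2, 5×1) = 9
g[7] = max(1×9, 2×6, 3×4, 4×3, 5×2, 6×1) = 12
g[8] = max(1×12, 2×9, 3×6, …, 6×2, 7×1) = 18
One optimal split: 3 + 3 + 2; product 3×3×2 = 18.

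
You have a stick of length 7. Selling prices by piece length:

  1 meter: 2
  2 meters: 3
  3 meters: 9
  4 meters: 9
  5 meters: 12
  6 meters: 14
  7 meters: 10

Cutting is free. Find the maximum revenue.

20

Let R[k] be the best obtainable value from length k. For each k, try every first piece i and keep the best of price[i] + R[k−i].
R[1] = 2
R[2] = 4  (first piece 1, then R[1]=2)
R[3] = 9
R[4] = 11  (first piece 1, then R[3]=9)
R[5] = 13  (first piece 1, then R[4]=11)
R[6] = 18  (first piece 3, then R[3]=9)
R[7] = 20  (first piece 1, then R[6]=18)
One optimal cutting: 3 + 3 + 1 → 9 + 9 + 2 = 20.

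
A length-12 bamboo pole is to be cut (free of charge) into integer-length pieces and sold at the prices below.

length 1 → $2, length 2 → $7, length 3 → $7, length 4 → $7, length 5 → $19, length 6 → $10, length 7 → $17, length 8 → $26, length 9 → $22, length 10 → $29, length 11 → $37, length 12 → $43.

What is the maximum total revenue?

Consider every possible first cut. v[k] is the best of p[i]+v[k−i] over all sellable i≤k.
v[1] = 2
v[2] = 7
v[3] = 9  (first piece 1, then v[2]=7)
v[4] = 14  (first piece 2, then v[2]=7)
v[5] = 19
v[6] = 21  (first piece 1, then v[5]=19)
v[7] = 26  (first piece 2, then v[5]=19)
v[8] = 28  (first piece 1, then v[7]=26)
v[9] = 33  (first piece 2, then v[7]=26)
v[10] = 38  (first piece 5, then v[5]=19)
v[11] = 40  (first piece 1, then v[10]=38)
v[12] = 45  (first piece 2, then v[10]=38)
One optimal cutting: 5 + 5 + 2 → $19 + $19 + $7 = $45.

45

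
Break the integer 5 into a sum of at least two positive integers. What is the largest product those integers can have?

6

Fill m[k] for k=2..5: at each k try every first piece i and multiply by the better of (k−i) uncut or m[k−i].
m[2] = 1·max(1,0) = 1·1 = 1
m[3] = 1·max(2,1) = 1·2 = 2
m[4] = 2·max(2,1) = 2·2 = 4
m[5] = 2·max(3,2) = 2·3 = 6
One optimal split: 3 + 2; product 3·2 = 6.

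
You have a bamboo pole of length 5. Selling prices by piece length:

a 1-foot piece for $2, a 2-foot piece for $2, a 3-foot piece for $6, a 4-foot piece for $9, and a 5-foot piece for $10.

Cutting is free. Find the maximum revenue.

Let best[k] be the best obtainable value from length k. For each k, try every first piece i and keep the best of price[i] + best[k−i].
best[1] = 2
best[2] = 4  (first piece 1, then best[1]=2)
best[3] = 6  (first piece 1, then best[2]=4)
best[4] = 9
best[5] = 11  (first piece 1, then best[4]=9)
One optimal cutting: 4 + 1 → $9 + $2 = $11.

11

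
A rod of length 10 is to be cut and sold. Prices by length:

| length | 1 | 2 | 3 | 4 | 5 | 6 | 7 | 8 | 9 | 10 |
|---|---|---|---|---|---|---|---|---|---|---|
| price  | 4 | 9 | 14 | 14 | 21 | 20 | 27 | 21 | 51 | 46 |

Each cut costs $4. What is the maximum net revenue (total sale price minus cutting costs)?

Consider every possible first cut. v[k] is the best of p[i]+v[k−i] over all sellable i≤k, charging 4 whenever i<k.
v[1] = 4
v[2] = 9
v[3] = 14
v[4] = 14  (first piece 1, then v[3]=14)
v[5] = 21
v[6] = 24  (first piece 3, then v[3]=14)
v[7] = 27
v[8] = 31  (first piece 3, then v[5]=21)
v[9] = 51
v[10] = 51  (first piece 1, then v[9]=51)
One optimal plan: pieces 9 + 1 (1 cut) → $55 − $4 = $51.

51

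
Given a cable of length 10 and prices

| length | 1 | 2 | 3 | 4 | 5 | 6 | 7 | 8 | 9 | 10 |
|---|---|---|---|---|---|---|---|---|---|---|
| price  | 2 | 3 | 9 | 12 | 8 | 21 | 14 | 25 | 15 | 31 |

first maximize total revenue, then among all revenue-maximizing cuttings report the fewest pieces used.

Consider every possible first cut. r[k] is the best of p[i]+r[k−i] over all sellable i≤k.
r[1] = 2
r[2] = 4  (first piece 1, then r[1]=2)
r[3] = 9
r[4] = 12
r[5] = 14  (first piece 1, then r[4]=12)
r[6] = 21
r[7] = 23  (first piece 1, then r[6]=21)
r[8] = 25  (first piece 1, then r[7]=23)
r[9] = 30  (first piece 3, then r[6]=21)
r[10] = 33  (first piece 4, then r[6]=21)
Maximum revenue is 33.
Now minimize piece count subject to staying optimal: for each k, pieces[k] = 1 + min over i with p[i]+r[k−i]=r[k] of pieces[k−i].
pieces[7] = 2
pieces[8] = 1
pieces[9] = 2
pieces[10] = 2

2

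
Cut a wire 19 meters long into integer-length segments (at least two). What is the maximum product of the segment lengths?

972

Fill P[k] for k=2..19: at each k try every first piece i and multiply by the better of (k−i) uncut or P[k−i].
P[2] = 1×max(1,0) = 1×1 = 1
P[3] = 1×max(2,1) = 1×2 = 2
P[4] = 2×max(2,1) = 2×2 = 4
P[5] = 2×max(3,2) = 2×3 = 6
P[6] = 3×max(3,2) = 3×3 = 9
P[7] = 2×max(5,6) = 2×6 = 12
P[8] = 2×max(6,9) = 2×9 = 18
P[9] = 3×max(6,9) = 3×9 = 27
P[10] = 2×max(8,18) = 2×18 = 36
P[11] = 2×max(9,27) = 2×27 = 54
P[12] = 3×max(9,27) = 3×27 = 81
P[13] = 2×max(11,54) = 2×54 = 108
P[14] = 2×max(12,81) = 2×81 = 162
P[15] = 3×max(12,81) = 3×81 = 243
P[16] = 2×max(14,162) = 2×162 = 324
P[17] = 2×max(15,243) = 2×243 = 486
P[18] = 3×max(15,243) = 3×243 = 729
P[19] = 2×max(17,486) = 2×486 = 972
One optimal split: 3 + 3 + 3 + 3 + 3 + 2 + 2; product 3×3×3×3×3×2×2 = 972.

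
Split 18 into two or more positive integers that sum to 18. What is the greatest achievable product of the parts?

Define m[k] = max over 1≤i<k of i · max(k−i, m[k−i]); the inner max lets the remainder stay uncut if that's better.
m[2] = 1×max(1,0) = 1×1 = 1
m[3] = 1×max(2,1) = 1×2 = 2
m[4] = 2×max(2,1) = 2×2 = 4
m[5] = 2×max(3,2) = 2×3 = 6
m[6] = 3×max(3,2) = 3×3 = 9
m[7] = 2×max(5,6) = 2×6 = 12
m[8] = 2×max(6,9) = 2×9 = 18
m[9] = 3×max(6,9) = 3×9 = 27
m[10] = 2×max(8,18) = 2×18 = 36
m[11] = 2×max(9,27) = 2×27 = 54
m[12] = 3×max(9,27) = 3×27 = 81
m[13] = 2×max(11,54) = 2×54 = 108
m[14] = 2×max(12,81) = 2×81 = 162
m[15] = 3×max(12,81) = 3×81 = 243
m[16] = 2×max(14,162) = 2×162 = 324
m[17] = 2×max(15,243) = 2×243 = 486
m[18] = 3×max(15,243) = 3×243 = 729
One optimal split: 3 + 3 + 3 + 3 + 3 + 3; product 3×3×3×3×3×3 = 729.

729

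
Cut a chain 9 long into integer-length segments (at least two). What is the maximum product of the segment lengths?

27

Let m[k] be the best product for length k (with at least one cut). For each first piece i, the rest contributes max(k−i, m[k−i]).
m[2] = 1*max(1,0) = 1*1 = 1
m[3] = 1*max(2,1) = 1*2 = 2
m[4] = 2*max(2,1) = 2*2 = 4
m[5] = 2*max(3,2) = 2*3 = 6
m[6] = 3*max(3,2) = 3*3 = 9
m[7] = 2*max(5,6) = 2*6 = 12
m[8] = 2*max(6,9) = 2*9 = 18
m[9] = 3*max(6,9) = 3*9 = 27
One optimal split: 3 + 3 + 3; product 3*3*3 = 27.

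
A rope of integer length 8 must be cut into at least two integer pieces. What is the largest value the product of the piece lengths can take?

Let g[k] be the best product for length k (with at least one cut). For each first piece i, the rest contributes max(k−i, g[k−i]).
g[2] = 1*max(1,0) = 1*1 = 1
g[3] = 1*max(2,1) = 1*2 = 2
g[4] = 2*max(2,1) = 2*2 = 4
g[5] = 2*max(3,2) = 2*3 = 6
g[6] = 3*max(3,2) = 3*3 = 9
g[7] = 2*max(5,6) = 2*6 = 12
g[8] = 2*max(6,9) = 2*9 = 18
One optimal split: 3 + 3 + 2; product 3*3*2 = 18.

18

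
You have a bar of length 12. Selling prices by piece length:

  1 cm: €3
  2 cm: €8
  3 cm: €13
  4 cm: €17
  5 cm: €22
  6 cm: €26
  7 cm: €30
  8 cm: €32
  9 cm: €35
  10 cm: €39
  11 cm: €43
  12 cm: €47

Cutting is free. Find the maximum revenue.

Let R[k] be the best obtainable value from length k. For each k, try every first piece i and keep the best of price[i] + R[k−i].
R[1] = 3
R[2] = max(3+3, 8+0) = 8
R[3] = max(3+8, 8+3, 13+0) = 13
R[4] = max(3+13, 8+8, 13+3, 17+0) = 17
R[5] = max(3+17, 8+13, 13+8, 17+3, 22+0) = 22
R[6] = max(3+22, 8+17, 13+13, 17+8, 22+3, 26+0) = 26
R[7] = max(3+26, 8+22, 13+17, …, 26+3, 30+0) = 30
R[8] = max(3+30, 8+26, 13+22, …, 30+3, 32+0) = 35
R[9] = max(3+35, 8+30, 13+26, …, 32+3, 35+0) = 39
R[10] = max(3+39, 8+35, 13+30, …, 35+3, 39+0) = 44
R[11] = max(3+44, 8+39, 13+35, …, 39+3, 43+0) = 48
R[12] = max(3+48, 8+44, 13+39, …, 43+3, 47+0) = 52
One optimal cutting: 5 + 5 + 2 → €22 + €22 + €8 = €52.

52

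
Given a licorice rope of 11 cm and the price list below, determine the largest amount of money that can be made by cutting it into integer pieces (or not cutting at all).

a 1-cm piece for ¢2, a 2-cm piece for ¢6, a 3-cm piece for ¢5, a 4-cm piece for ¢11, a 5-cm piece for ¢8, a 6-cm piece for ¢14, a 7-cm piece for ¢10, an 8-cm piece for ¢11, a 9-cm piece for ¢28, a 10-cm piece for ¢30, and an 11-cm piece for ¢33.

Consider every possible first cut. v[k] is the best of p[i]+v[k−i] over all sellable i≤k.
v[1] = 2
v[2] = max(2+2, 6+0) = 6
v[3] = max(2+6, 6+2, 5+0) = 8
v[4] = max(2+8, 6+6, 5+2, 11+0) = 12
v[5] = max(2+12, 6+8, 5+6, 11+2, 8+0) = 14
v[6] = max(2+14, 6+12, 5+8, 11+6, 8+2, 14+0) = 18
v[7] = max(2+18, 6+14, 5+12, …, 14+2, 10+0) = 20
v[8] = max(2+20, 6+18, 5+14, …, 10+2, 11+0) = 24
v[9] = max(2+24, 6+20, 5+18, …, 11+2, 28+0) = 28
v[10] = max(2+28, 6+24, 5+20, …, 28+2, 30+0) = 30
v[11] = max(2+30, 6+28, 5+24, …, 30+2, 33+0) = 34
One optimal cutting: 9 + 2 → ¢28 + ¢6 = ¢34.

34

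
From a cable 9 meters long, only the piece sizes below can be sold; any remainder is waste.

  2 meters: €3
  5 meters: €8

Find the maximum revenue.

14

Consider every possible first cut. f[k] is the best of p[i]+f[k−i] over all sellable i≤k.
f[1] = 0
f[2] = 3
f[3] = 3
f[4] = 6  (first piece 2, then f[2]=3)
f[5] = max(3+3, 8+0) = 8
f[6] = max(3+6, 8+0) = 9
f[7] = max(3+8, 8+3) = 11
f[8] = max(3+9, 8+3) = 12
f[9] = max(3+11, 8+6) = 14
One optimal cutting: 5 + 2 + 2 → €14.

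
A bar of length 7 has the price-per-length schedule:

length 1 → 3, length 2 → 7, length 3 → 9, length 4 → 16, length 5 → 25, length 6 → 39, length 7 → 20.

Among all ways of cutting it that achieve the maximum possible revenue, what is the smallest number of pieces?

Build r[k] bottom-up: r[k] = max over allowed piece i of (p[i] + r[k−i]).
r[1] = 3
r[2] = max(3+3, 7+0) = 7
r[3] = max(3+7, 7+3, 9+0) = 10
r[4] = max(3+10, 7+7, 9+3, 16+0) = 16
r[5] = max(3+16, 7+10, 9+7, 16+3, 25+0) = 25
r[6] = max(3+25, 7+16, 9+10, 16+7, 25+3, 39+0) = 39
r[7] = max(3+39, 7+25, 9+16, …, 39+3, 20+0) = 42
Maximum revenue is 42.
Now minimize piece count subject to staying optimal: for each k, pieces[k] = 1 + min over i with p[i]+r[k−i]=r[k] of pieces[k−i].
pieces[4] = 1
pieces[5] = 1
pieces[6] = 1
pieces[7] = 2

2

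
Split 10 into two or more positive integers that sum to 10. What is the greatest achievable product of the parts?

36

Fill g[k] for k=2..10: at each k try every first piece i and multiply by the better of (k−i) uncut or g[k−i].
g[2] = 1·max(1,0) = 1·1 = 1
g[3] = max(1·2, 2·1) = 2
g[4] = max(1·3, 2·2, 3·1) = 4
g[5] = max(1·4, 2·3, 3·2, 4·1) = 6
g[6] = max(1·6, 2·4, 3·3, 4·2, 5·1) = 9
g[7] = max(1·9, 2·6, 3·4, 4·3, 5·2, 6·1) = 12
g[8] = max(1·12, 2·9, 3·6, …, 6·2, 7·1) = 18
g[9] = max(1·18, 2·12, 3·9, …, 7·2, 8·1) = 27
g[10] = max(1·27, 2·18, 3·12, …, 8·2, 9·1) = 36
One optimal split: 3 + 3 + 2 + 2; product 3·3·2·2 = 36.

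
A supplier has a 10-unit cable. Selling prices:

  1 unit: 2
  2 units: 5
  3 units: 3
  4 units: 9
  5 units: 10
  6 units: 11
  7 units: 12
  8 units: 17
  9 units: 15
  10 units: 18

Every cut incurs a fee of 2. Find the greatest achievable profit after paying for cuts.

20

Let r[k] be the best obtainable value from length k. For each k, try every first piece i and keep the best of price[i] + r[k−i] minus the 2 cut fee when i<k.
r[1] = 2
r[2] = 5
r[3] = 5  (first piece 1, then r[2]=5)
r[4] = 9
r[5] = 10
r[6] = 12  (first piece 2, then r[4]=9)
r[7] = 13  (first piece 2, then r[5]=10)
r[8] = 17
r[9] = 17  (first piece 1, then r[8]=17)
r[10] = 20  (first piece 2, then r[8]=17)
One optimal plan: pieces 8 + 2 (1 cut) → 22 − 2 = 20.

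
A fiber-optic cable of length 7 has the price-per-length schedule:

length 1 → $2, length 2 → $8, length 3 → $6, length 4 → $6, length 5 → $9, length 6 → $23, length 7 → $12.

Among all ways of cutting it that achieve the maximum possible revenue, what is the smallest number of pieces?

Let r[k] be the best obtainable value from length k. For each k, try every first piece i and keep the best of price[i] + r[k−i].
r[1] = 2
r[2] = max(2+2, 8+0) = 8
r[3] = max(2+8, 8+2, 6+0) = 10
r[4] = max(2+10, 8+8, 6+2, 6+0) = 16
r[5] = max(2+16, 8+10, 6+8, 6+2, 9+0) = 18
r[6] = max(2+18, 8+16, 6+10, 6+8, 9+2, 23+0) = 24
r[7] = max(2+24, 8+18, 6+16, …, 23+2, 12+0) = 26
Maximum revenue is $26.
Now minimize piece count subject to staying optimal: for each k, pieces[k] = 1 + min over i with p[i]+r[k−i]=r[k] of pieces[k−i].
pieces[4] = 2
pieces[5] = 3
pieces[6] = 3
pieces[7] = 4

4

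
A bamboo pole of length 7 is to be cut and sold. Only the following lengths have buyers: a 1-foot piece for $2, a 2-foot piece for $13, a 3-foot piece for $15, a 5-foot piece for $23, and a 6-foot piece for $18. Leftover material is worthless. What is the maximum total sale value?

41

Consider every possible first cut. best[k] is the best of p[i]+best[k−i] over all sellable i≤k.
best[1] = 2
best[2] = 13
best[3] = 15  (first piece 1, then best[2]=13)
best[4] = 26  (first piece 2, then best[2]=13)
best[5] = 28  (first piece 1, then best[4]=26)
best[6] = 39  (first piece 2, then best[4]=26)
best[7] = 41  (first piece 1, then best[6]=39)
One optimal cutting: 2 + 2 + 2 + 1 → $41.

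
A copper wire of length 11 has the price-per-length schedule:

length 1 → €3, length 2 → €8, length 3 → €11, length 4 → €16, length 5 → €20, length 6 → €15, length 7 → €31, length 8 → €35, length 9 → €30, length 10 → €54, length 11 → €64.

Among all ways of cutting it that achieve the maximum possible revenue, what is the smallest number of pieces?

1

Build r[k] bottom-up: r[k] = max over allowed piece i of (p[i] + r[k−i]).
r[1] = 3
r[2] = 8
r[3] = 11  (first piece 1, then r[2]=8)
r[4] = 16  (first piece 2, then r[2]=8)
r[5] = 20
r[6] = 24  (first piece 2, then r[4]=16)
r[7] = 31
r[8] = 35
r[9] = 39  (first piece 2, then r[7]=31)
r[10] = 54
r[11] = 64
Maximum revenue is €64.
Now minimize piece count subject to staying optimal: for each k, pieces[k] = 1 + min over i with p[i]+r[k−i]=r[k] of pieces[k−i].
pieces[8] = 1
pieces[9] = 2
pieces[10] = 1
pieces[11] = 1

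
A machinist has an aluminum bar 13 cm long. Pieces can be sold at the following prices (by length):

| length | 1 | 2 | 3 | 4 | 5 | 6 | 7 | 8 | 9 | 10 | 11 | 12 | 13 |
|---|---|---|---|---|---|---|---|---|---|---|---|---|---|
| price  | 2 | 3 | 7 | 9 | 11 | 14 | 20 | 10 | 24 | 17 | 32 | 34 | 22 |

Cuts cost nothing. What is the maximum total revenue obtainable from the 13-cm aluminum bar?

36

Consider every possible first cut. r[k] is the best of p[i]+r[k−i] over all sellable i≤k.
r[1] = 2
r[2] = max(2+2, 3+0) = 4
r[3] = max(2+4, 3+2, 7+0) = 7
r[4] = max(2+7, 3+4, 7+2, 9+0) = 9
r[5] = max(2+9, 3+7, 7+4, 9+2, 11+0) = 11
r[6] = max(2+11, 3+9, 7+7, 9+4, 11+2, 14+0) = 14
r[7] = max(2+14, 3+11, 7+9, …, 14+2, 20+0) = 20
r[8] = max(2+20, 3+14, 7+11, …, 20+2, 10+0) = 22
r[9] = max(2+22, 3+20, 7+14, …, 10+2, 24+0) = 24
r[10] = max(2+24, 3+22, 7+20, …, 24+2, 17+0) = 27
r[11] = max(2+27, 3+24, 7+22, …, 17+2, 32+0) = 32
r[12] = max(2+32, 3+27, 7+24, …, 32+2, 34+0) = 34
r[13] = max(2+34, 3+32, 7+27, …, 34+2, 22+0) = 36
One optimal cutting: 11 + 1 + 1 → $32 + $2 + $2 = $36.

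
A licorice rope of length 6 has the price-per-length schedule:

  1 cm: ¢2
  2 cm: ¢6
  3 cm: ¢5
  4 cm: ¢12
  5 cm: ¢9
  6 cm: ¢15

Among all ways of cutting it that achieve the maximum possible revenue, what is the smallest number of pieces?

Build r[k] bottom-up: r[k] = max over allowed piece i of (p[i] + r[k−i]).
r[1] = 2
r[2] = 6
r[3] = 8  (first piece 1, then r[2]=6)
r[4] = 12  (first piece 2, then r[2]=6)
r[5] = 14  (first piece 1, then r[4]=12)
r[6] = 18  (first piece 2, then r[4]=12)
Maximum revenue is ¢18.
Now minimize piece count subject to staying optimal: for each k, pieces[k] = 1 + min over i with p[i]+r[k−i]=r[k] of pieces[k−i].
pieces[3] = 2
pieces[4] = 1
pieces[5] = 2
pieces[6] = 2

2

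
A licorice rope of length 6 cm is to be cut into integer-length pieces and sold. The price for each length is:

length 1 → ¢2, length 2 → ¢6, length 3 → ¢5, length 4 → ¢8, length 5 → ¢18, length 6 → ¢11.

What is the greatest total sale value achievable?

20

Build r[k] bottom-up: r[k] = max over allowed piece i of (p[i] + r[k−i]).
r[1] = 2
r[2] = max(2+2, 6+0) = 6
r[3] = max(2+6, 6+2, 5+0) = 8
r[4] = max(2+8, 6+6, 5+2, 8+0) = 12
r[5] = max(2+12, 6+8, 5+6, 8+2, 18+0) = 18
r[6] = max(2+18, 6+12, 5+8, 8+6, 18+2, 11+0) = 20
One optimal cutting: 5 + 1 → ¢18 + ¢2 = ¢20.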